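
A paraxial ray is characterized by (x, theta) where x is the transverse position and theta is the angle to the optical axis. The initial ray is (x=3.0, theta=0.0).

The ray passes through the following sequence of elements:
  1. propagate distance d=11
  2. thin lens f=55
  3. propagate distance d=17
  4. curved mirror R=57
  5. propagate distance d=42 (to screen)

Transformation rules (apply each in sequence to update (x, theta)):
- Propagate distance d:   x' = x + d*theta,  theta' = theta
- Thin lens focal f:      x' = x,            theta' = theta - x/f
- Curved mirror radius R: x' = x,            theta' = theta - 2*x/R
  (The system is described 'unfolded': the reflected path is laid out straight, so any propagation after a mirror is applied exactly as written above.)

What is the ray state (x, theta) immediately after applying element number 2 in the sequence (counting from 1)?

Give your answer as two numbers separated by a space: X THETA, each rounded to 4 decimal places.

Initial: x=3.0000 theta=0.0000
After 1 (propagate distance d=11): x=3.0000 theta=0.0000
After 2 (thin lens f=55): x=3.0000 theta=-3/55 (≈-0.0545)
Rounded to 4 decimal places: x = 3.0000, theta = -0.0545

Answer: 3.0000 -0.0545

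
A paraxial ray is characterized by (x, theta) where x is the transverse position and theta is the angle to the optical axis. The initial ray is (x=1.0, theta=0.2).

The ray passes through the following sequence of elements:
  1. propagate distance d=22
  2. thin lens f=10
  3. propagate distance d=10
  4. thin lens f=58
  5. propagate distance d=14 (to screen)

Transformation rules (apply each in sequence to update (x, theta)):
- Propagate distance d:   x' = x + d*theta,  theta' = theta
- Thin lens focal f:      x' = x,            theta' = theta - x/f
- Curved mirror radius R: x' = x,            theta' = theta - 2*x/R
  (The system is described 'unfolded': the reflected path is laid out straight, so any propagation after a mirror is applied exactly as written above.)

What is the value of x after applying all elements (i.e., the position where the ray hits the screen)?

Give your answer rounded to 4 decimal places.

Initial: x=1.0000 theta=0.2000
After 1 (propagate distance d=22): x=5.4000 theta=0.2000
After 2 (thin lens f=10): x=5.4000 theta=-0.3400
After 3 (propagate distance d=10): x=2.0000 theta=-0.3400
After 4 (thin lens f=58): x=2.0000 theta=-543/1450 (≈-0.3745)
After 5 (propagate distance d=14 (to screen)): x=-2351/725 (≈-3.2428) theta=-543/1450 (≈-0.3745)
Rounded to 4 decimal places: x = -3.2428

Answer: -3.2428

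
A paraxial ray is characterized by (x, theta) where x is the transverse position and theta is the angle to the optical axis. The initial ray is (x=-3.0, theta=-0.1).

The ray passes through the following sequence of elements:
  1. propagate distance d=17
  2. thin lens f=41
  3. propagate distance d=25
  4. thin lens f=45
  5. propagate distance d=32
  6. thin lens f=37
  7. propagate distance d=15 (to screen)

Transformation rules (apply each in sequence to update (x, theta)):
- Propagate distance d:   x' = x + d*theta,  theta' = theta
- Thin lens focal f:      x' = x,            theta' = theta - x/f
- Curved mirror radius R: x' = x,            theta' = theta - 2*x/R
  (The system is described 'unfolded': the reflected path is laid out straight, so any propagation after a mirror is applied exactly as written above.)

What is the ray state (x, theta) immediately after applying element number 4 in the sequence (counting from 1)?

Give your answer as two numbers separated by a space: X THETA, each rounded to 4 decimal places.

Answer: -4.3341 0.1109

Derivation:
Initial: x=-3.0000 theta=-0.1000
After 1 (propagate distance d=17): x=-4.7000 theta=-0.1000
After 2 (thin lens f=41): x=-4.7000 theta=3/205 (≈0.0146)
After 3 (propagate distance d=25): x=-1777/410 (≈-4.3341) theta=3/205 (≈0.0146)
After 4 (thin lens f=45): x=-1777/410 (≈-4.3341) theta=2047/18450 (≈0.1109)
Rounded to 4 decimal places: x = -4.3341, theta = 0.1109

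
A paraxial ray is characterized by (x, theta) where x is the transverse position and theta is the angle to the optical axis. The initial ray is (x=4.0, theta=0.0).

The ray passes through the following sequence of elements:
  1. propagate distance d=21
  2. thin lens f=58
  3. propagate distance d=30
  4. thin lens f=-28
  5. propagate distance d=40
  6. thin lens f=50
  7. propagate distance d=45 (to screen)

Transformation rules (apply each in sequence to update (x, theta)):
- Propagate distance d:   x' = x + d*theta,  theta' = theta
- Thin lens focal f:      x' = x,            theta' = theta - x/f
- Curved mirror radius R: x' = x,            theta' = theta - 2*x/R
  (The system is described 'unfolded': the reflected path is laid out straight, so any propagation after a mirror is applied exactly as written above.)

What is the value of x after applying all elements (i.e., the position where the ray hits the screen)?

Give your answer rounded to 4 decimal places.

Answer: 0.1931

Derivation:
Initial: x=4.0000 theta=0.0000
After 1 (propagate distance d=21): x=4.0000 theta=0.0000
After 2 (thin lens f=58): x=4.0000 theta=-2/29 (≈-0.0690)
After 3 (propagate distance d=30): x=56/29 (≈1.9310) theta=-2/29 (≈-0.0690)
After 4 (thin lens f=-28): x=56/29 (≈1.9310) theta=0.0000
After 5 (propagate distance d=40): x=56/29 (≈1.9310) theta=0.0000
After 6 (thin lens f=50): x=56/29 (≈1.9310) theta=-28/725 (≈-0.0386)
After 7 (propagate distance d=45 (to screen)): x=28/145 (≈0.1931) theta=-28/725 (≈-0.0386)
Rounded to 4 decimal places: x = 0.1931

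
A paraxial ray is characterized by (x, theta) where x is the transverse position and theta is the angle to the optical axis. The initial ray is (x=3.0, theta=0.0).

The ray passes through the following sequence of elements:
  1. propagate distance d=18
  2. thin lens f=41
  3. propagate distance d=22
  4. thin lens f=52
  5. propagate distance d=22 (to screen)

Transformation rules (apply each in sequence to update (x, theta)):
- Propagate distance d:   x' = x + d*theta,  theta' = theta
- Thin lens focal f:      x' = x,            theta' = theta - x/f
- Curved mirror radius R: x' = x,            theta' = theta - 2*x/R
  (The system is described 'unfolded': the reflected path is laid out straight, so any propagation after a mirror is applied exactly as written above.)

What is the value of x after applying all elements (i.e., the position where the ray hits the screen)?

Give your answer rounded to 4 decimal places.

Answer: -0.8077

Derivation:
Initial: x=3.0000 theta=0.0000
After 1 (propagate distance d=18): x=3.0000 theta=0.0000
After 2 (thin lens f=41): x=3.0000 theta=-3/41 (≈-0.0732)
After 3 (propagate distance d=22): x=57/41 (≈1.3902) theta=-3/41 (≈-0.0732)
After 4 (thin lens f=52): x=57/41 (≈1.3902) theta=-213/2132 (≈-0.0999)
After 5 (propagate distance d=22 (to screen)): x=-21/26 (≈-0.8077) theta=-213/2132 (≈-0.0999)
Rounded to 4 decimal places: x = -0.8077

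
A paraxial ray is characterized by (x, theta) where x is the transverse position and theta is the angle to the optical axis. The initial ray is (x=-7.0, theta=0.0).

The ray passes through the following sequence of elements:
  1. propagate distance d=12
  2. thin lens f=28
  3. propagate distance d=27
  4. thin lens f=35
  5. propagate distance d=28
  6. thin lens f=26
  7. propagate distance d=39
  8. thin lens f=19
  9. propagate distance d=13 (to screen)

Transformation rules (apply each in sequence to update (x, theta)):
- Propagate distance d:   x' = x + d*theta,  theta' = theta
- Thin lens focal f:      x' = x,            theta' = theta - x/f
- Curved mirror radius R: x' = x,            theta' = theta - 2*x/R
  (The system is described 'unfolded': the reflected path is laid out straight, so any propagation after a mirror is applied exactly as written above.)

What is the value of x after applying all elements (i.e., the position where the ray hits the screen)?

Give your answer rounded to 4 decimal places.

Initial: x=-7.0000 theta=0.0000
After 1 (propagate distance d=12): x=-7.0000 theta=0.0000
After 2 (thin lens f=28): x=-7.0000 theta=0.2500
After 3 (propagate distance d=27): x=-0.2500 theta=0.2500
After 4 (thin lens f=35): x=-0.2500 theta=9/35 (≈0.2571)
After 5 (propagate distance d=28): x=6.9500 theta=9/35 (≈0.2571)
After 6 (thin lens f=26): x=6.9500 theta=-37/3640 (≈-0.0102)
After 7 (propagate distance d=39): x=367/56 (≈6.5536) theta=-37/3640 (≈-0.0102)
After 8 (thin lens f=19): x=367/56 (≈6.5536) theta=-12279/34580 (≈-0.3551)
After 9 (propagate distance d=13 (to screen)): x=10307/5320 (≈1.9374) theta=-12279/34580 (≈-0.3551)
Rounded to 4 decimal places: x = 1.9374

Answer: 1.9374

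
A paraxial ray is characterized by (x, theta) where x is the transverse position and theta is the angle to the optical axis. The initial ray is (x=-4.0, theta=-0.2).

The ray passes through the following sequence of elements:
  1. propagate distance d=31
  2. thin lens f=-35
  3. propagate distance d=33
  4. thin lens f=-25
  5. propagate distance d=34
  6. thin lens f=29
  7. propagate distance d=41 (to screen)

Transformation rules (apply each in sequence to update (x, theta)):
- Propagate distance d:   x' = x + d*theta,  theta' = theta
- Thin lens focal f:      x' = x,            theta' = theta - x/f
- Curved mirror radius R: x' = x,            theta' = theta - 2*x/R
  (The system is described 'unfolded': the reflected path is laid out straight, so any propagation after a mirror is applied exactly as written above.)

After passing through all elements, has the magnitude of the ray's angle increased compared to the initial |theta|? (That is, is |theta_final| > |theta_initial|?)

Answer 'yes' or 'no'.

Answer: yes

Derivation:
Initial: x=-4.0000 theta=-0.2000
After 1 (propagate distance d=31): x=-10.2000 theta=-0.2000
After 2 (thin lens f=-35): x=-10.2000 theta=-86/175 (≈-0.4914)
After 3 (propagate distance d=33): x=-4623/175 (≈-26.4171) theta=-86/175 (≈-0.4914)
After 4 (thin lens f=-25): x=-4623/175 (≈-26.4171) theta=-6773/4375 (≈-1.5481)
After 5 (propagate distance d=34): x=-345857/4375 (≈-79.0530) theta=-6773/4375 (≈-1.5481)
After 6 (thin lens f=29): x=-345857/4375 (≈-79.0530) theta=29888/25375 (≈1.1779)
After 7 (propagate distance d=41 (to screen)): x=-3902813/126875 (≈-30.7611) theta=29888/25375 (≈1.1779)
|theta_initial|=0.2000 |theta_final|=29888/25375 (≈1.1779) -> increased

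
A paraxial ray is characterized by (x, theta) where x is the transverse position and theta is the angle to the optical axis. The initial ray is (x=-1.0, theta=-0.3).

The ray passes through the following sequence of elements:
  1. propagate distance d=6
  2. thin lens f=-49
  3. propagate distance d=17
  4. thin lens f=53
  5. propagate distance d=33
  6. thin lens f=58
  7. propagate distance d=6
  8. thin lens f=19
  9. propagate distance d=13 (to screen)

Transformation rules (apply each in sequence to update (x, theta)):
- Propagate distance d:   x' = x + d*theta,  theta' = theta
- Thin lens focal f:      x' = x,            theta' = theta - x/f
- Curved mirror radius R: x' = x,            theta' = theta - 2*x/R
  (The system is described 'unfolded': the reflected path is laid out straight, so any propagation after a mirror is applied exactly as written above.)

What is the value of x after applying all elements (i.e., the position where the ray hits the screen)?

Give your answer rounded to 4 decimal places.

Initial: x=-1.0000 theta=-0.3000
After 1 (propagate distance d=6): x=-2.8000 theta=-0.3000
After 2 (thin lens f=-49): x=-2.8000 theta=-5/14 (≈-0.3571)
After 3 (propagate distance d=17): x=-621/70 (≈-8.8714) theta=-5/14 (≈-0.3571)
After 4 (thin lens f=53): x=-621/70 (≈-8.8714) theta=-352/1855 (≈-0.1898)
After 5 (propagate distance d=33): x=-11229/742 (≈-15.1334) theta=-352/1855 (≈-0.1898)
After 6 (thin lens f=58): x=-11229/742 (≈-15.1334) theta=15313/215180 (≈0.0712)
After 7 (propagate distance d=6): x=-113019/7685 (≈-14.7064) theta=15313/215180 (≈0.0712)
After 8 (thin lens f=19): x=-113019/7685 (≈-14.7064) theta=3455479/4088420 (≈0.8452)
After 9 (propagate distance d=13 (to screen)): x=-15204881/4088420 (≈-3.7190) theta=3455479/4088420 (≈0.8452)
Rounded to 4 decimal places: x = -3.7190

Answer: -3.7190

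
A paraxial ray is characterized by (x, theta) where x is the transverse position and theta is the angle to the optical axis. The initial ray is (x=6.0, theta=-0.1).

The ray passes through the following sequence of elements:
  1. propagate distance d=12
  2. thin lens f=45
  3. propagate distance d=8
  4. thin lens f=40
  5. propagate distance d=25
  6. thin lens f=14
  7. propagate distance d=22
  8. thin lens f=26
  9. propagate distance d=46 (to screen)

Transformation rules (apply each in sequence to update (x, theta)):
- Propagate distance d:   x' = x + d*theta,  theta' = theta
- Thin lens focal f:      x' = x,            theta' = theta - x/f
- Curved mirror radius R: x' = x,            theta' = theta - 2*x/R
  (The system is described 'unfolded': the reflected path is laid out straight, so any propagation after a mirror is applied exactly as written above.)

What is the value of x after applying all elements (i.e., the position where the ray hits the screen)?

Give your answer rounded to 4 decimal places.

Answer: 3.0501

Derivation:
Initial: x=6.0000 theta=-0.1000
After 1 (propagate distance d=12): x=4.8000 theta=-0.1000
After 2 (thin lens f=45): x=4.8000 theta=-31/150 (≈-0.2067)
After 3 (propagate distance d=8): x=236/75 (≈3.1467) theta=-31/150 (≈-0.2067)
After 4 (thin lens f=40): x=236/75 (≈3.1467) theta=-107/375 (≈-0.2853)
After 5 (propagate distance d=25): x=-299/75 (≈-3.9867) theta=-107/375 (≈-0.2853)
After 6 (thin lens f=14): x=-299/75 (≈-3.9867) theta=-1/1750 (≈-0.0006)
After 7 (propagate distance d=22): x=-10498/2625 (≈-3.9992) theta=-1/1750 (≈-0.0006)
After 8 (thin lens f=26): x=-10498/2625 (≈-3.9992) theta=10459/68250 (≈0.1532)
After 9 (propagate distance d=46 (to screen)): x=14869/4875 (≈3.0501) theta=10459/68250 (≈0.1532)
Rounded to 4 decimal places: x = 3.0501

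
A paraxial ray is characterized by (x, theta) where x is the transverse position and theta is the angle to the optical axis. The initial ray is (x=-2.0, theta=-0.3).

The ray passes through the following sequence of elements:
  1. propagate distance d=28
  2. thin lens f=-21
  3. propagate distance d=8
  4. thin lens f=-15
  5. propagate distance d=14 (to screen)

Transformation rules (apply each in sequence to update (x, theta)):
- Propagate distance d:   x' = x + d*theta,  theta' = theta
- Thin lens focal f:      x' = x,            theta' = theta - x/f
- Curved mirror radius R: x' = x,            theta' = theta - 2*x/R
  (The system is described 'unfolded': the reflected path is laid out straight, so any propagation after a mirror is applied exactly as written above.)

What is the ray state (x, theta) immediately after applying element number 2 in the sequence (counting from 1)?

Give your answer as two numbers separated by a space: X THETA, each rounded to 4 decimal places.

Answer: -10.4000 -0.7952

Derivation:
Initial: x=-2.0000 theta=-0.3000
After 1 (propagate distance d=28): x=-10.4000 theta=-0.3000
After 2 (thin lens f=-21): x=-10.4000 theta=-167/210 (≈-0.7952)
Rounded to 4 decimal places: x = -10.4000, theta = -0.7952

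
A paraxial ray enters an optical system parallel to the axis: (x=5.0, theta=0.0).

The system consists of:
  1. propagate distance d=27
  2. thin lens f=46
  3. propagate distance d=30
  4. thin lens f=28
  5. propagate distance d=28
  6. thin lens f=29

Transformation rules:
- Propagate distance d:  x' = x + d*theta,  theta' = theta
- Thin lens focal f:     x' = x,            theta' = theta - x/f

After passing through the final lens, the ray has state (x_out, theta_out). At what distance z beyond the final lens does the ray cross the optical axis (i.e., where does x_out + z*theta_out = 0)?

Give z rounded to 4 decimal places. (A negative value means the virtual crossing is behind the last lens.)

Initial: x=5.0000 theta=0.0000
After 1 (propagate distance d=27): x=5.0000 theta=0.0000
After 2 (thin lens f=46): x=5.0000 theta=-5/46 (≈-0.1087)
After 3 (propagate distance d=30): x=40/23 (≈1.7391) theta=-5/46 (≈-0.1087)
After 4 (thin lens f=28): x=40/23 (≈1.7391) theta=-55/322 (≈-0.1708)
After 5 (propagate distance d=28): x=-70/23 (≈-3.0435) theta=-55/322 (≈-0.1708)
After 6 (thin lens f=29): x=-70/23 (≈-3.0435) theta=-615/9338 (≈-0.0659)
z_focus = -x_out/theta_out = -(-70/23)/(-615/9338) = -5684/123 ≈ -46.2114
Rounded to 4 decimal places: z = -46.2114

Answer: -46.2114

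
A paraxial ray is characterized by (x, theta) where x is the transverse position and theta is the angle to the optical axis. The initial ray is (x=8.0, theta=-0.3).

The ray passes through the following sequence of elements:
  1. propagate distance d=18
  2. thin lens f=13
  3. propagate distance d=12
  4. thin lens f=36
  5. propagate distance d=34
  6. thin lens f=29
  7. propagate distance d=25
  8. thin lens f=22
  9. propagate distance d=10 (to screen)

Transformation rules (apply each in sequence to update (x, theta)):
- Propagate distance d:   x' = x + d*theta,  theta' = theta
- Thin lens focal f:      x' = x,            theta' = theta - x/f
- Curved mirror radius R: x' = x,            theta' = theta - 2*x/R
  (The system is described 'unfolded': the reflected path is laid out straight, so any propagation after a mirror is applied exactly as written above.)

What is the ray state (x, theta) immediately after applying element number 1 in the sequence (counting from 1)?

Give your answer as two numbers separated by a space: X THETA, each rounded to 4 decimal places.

Initial: x=8.0000 theta=-0.3000
After 1 (propagate distance d=18): x=2.6000 theta=-0.3000
Rounded to 4 decimal places: x = 2.6000, theta = -0.3000

Answer: 2.6000 -0.3000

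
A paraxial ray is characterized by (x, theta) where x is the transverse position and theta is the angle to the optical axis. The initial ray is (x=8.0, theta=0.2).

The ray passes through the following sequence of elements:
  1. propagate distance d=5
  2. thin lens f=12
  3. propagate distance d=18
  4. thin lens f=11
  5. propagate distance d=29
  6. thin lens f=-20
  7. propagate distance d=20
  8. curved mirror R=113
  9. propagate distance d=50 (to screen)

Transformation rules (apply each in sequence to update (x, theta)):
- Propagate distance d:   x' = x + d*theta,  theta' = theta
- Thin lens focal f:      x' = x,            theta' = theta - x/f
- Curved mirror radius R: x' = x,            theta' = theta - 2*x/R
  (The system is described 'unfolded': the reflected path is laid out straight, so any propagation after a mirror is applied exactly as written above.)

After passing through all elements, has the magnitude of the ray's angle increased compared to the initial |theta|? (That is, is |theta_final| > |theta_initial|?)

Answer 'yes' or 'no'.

Answer: yes

Derivation:
Initial: x=8.0000 theta=0.2000
After 1 (propagate distance d=5): x=9.0000 theta=0.2000
After 2 (thin lens f=12): x=9.0000 theta=-0.5500
After 3 (propagate distance d=18): x=-0.9000 theta=-0.5500
After 4 (thin lens f=11): x=-0.9000 theta=-103/220 (≈-0.4682)
After 5 (propagate distance d=29): x=-637/44 (≈-14.4773) theta=-103/220 (≈-0.4682)
After 6 (thin lens f=-20): x=-637/44 (≈-14.4773) theta=-1049/880 (≈-1.1920)
After 7 (propagate distance d=20): x=-843/22 (≈-38.3182) theta=-1049/880 (≈-1.1920)
After 8 (curved mirror R=113): x=-843/22 (≈-38.3182) theta=-51097/99440 (≈-0.5138)
After 9 (propagate distance d=50 (to screen)): x=-636521/9944 (≈-64.0106) theta=-51097/99440 (≈-0.5138)
|theta_initial|=0.2000 |theta_final|=51097/99440 (≈0.5138) -> increased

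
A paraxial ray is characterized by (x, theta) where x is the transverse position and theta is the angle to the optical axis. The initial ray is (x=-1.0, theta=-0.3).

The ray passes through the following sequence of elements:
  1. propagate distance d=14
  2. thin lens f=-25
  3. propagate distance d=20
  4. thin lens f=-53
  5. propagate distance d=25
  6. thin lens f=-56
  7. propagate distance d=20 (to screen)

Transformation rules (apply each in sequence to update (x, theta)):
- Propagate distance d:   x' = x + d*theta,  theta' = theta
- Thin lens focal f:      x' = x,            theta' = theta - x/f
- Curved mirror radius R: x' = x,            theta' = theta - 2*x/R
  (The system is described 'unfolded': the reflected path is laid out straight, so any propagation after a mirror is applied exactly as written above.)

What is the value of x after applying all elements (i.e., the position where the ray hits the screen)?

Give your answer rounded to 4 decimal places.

Initial: x=-1.0000 theta=-0.3000
After 1 (propagate distance d=14): x=-5.2000 theta=-0.3000
After 2 (thin lens f=-25): x=-5.2000 theta=-0.5080
After 3 (propagate distance d=20): x=-15.3600 theta=-0.5080
After 4 (thin lens f=-53): x=-15.3600 theta=-10571/13250 (≈-0.7978)
After 5 (propagate distance d=25): x=-93559/2650 (≈-35.3053) theta=-10571/13250 (≈-0.7978)
After 6 (thin lens f=-56): x=-93559/2650 (≈-35.3053) theta=-1059771/742000 (≈-1.4283)
After 7 (propagate distance d=20 (to screen)): x=-2369597/37100 (≈-63.8705) theta=-1059771/742000 (≈-1.4283)
Rounded to 4 decimal places: x = -63.8705

Answer: -63.8705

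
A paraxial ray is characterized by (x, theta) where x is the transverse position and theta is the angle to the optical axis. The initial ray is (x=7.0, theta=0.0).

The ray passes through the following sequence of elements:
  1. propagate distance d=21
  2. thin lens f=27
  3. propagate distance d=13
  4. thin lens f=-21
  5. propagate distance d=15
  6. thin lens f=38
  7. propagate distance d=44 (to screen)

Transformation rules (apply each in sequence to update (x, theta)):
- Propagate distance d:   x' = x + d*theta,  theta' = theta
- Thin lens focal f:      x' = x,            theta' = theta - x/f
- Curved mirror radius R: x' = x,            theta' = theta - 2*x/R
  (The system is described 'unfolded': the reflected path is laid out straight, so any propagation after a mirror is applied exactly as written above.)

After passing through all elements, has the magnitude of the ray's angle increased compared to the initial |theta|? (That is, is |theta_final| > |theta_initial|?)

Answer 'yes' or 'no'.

Answer: yes

Derivation:
Initial: x=7.0000 theta=0.0000
After 1 (propagate distance d=21): x=7.0000 theta=0.0000
After 2 (thin lens f=27): x=7.0000 theta=-7/27 (≈-0.2593)
After 3 (propagate distance d=13): x=98/27 (≈3.6296) theta=-7/27 (≈-0.2593)
After 4 (thin lens f=-21): x=98/27 (≈3.6296) theta=-7/81 (≈-0.0864)
After 5 (propagate distance d=15): x=7/3 (≈2.3333) theta=-7/81 (≈-0.0864)
After 6 (thin lens f=38): x=7/3 (≈2.3333) theta=-455/3078 (≈-0.1478)
After 7 (propagate distance d=44 (to screen)): x=-6419/1539 (≈-4.1709) theta=-455/3078 (≈-0.1478)
|theta_initial|=0.0000 |theta_final|=455/3078 (≈0.1478) -> increased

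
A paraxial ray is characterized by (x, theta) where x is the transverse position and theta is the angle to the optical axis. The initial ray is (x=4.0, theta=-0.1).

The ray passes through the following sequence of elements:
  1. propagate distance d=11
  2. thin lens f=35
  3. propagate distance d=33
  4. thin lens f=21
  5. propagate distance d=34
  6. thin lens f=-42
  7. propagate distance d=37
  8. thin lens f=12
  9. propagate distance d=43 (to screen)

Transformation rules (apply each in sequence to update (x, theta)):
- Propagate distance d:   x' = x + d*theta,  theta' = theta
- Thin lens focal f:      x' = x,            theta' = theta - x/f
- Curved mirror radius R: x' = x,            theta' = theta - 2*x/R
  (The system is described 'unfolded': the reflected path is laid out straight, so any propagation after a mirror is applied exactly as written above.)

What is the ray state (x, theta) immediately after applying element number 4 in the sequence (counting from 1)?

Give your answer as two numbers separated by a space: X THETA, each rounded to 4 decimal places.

Answer: -3.1343 -0.0336

Derivation:
Initial: x=4.0000 theta=-0.1000
After 1 (propagate distance d=11): x=2.9000 theta=-0.1000
After 2 (thin lens f=35): x=2.9000 theta=-32/175 (≈-0.1829)
After 3 (propagate distance d=33): x=-1097/350 (≈-3.1343) theta=-32/175 (≈-0.1829)
After 4 (thin lens f=21): x=-1097/350 (≈-3.1343) theta=-247/7350 (≈-0.0336)
Rounded to 4 decimal places: x = -3.1343, theta = -0.0336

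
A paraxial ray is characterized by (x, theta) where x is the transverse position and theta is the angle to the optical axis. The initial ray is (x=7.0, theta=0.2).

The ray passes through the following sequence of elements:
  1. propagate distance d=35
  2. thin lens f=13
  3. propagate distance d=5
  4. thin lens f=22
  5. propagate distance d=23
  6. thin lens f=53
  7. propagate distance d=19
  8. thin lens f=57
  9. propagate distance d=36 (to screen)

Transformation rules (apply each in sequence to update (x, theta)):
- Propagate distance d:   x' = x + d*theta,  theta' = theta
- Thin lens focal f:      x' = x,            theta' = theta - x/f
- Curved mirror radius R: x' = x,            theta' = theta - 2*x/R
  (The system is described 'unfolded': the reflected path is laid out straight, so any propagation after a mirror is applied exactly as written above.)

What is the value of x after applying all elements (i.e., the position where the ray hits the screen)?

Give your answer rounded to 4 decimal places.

Initial: x=7.0000 theta=0.2000
After 1 (propagate distance d=35): x=14.0000 theta=0.2000
After 2 (thin lens f=13): x=14.0000 theta=-57/65 (≈-0.8769)
After 3 (propagate distance d=5): x=125/13 (≈9.6154) theta=-57/65 (≈-0.8769)
After 4 (thin lens f=22): x=125/13 (≈9.6154) theta=-1879/1430 (≈-1.3140)
After 5 (propagate distance d=23): x=-29467/1430 (≈-20.6063) theta=-1879/1430 (≈-1.3140)
After 6 (thin lens f=53): x=-29467/1430 (≈-20.6063) theta=-7012/7579 (≈-0.9252)
After 7 (propagate distance d=19): x=-2894031/75790 (≈-38.1849) theta=-7012/7579 (≈-0.9252)
After 8 (thin lens f=57): x=-2894031/75790 (≈-38.1849) theta=-367603/1440010 (≈-0.2553)
After 9 (propagate distance d=36 (to screen)): x=-68220297/1440010 (≈-47.3749) theta=-367603/1440010 (≈-0.2553)
Rounded to 4 decimal places: x = -47.3749

Answer: -47.3749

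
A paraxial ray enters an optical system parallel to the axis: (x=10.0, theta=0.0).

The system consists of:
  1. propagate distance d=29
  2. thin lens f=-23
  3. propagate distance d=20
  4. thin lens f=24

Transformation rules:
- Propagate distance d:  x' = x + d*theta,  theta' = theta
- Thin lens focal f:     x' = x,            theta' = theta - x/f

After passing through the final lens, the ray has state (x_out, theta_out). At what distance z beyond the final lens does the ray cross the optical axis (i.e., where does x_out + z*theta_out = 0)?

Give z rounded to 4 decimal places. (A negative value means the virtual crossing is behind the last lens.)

Initial: x=10.0000 theta=0.0000
After 1 (propagate distance d=29): x=10.0000 theta=0.0000
After 2 (thin lens f=-23): x=10.0000 theta=10/23 (≈0.4348)
After 3 (propagate distance d=20): x=430/23 (≈18.6957) theta=10/23 (≈0.4348)
After 4 (thin lens f=24): x=430/23 (≈18.6957) theta=-95/276 (≈-0.3442)
z_focus = -x_out/theta_out = -(430/23)/(-95/276) = 1032/19 ≈ 54.3158
Rounded to 4 decimal places: z = 54.3158

Answer: 54.3158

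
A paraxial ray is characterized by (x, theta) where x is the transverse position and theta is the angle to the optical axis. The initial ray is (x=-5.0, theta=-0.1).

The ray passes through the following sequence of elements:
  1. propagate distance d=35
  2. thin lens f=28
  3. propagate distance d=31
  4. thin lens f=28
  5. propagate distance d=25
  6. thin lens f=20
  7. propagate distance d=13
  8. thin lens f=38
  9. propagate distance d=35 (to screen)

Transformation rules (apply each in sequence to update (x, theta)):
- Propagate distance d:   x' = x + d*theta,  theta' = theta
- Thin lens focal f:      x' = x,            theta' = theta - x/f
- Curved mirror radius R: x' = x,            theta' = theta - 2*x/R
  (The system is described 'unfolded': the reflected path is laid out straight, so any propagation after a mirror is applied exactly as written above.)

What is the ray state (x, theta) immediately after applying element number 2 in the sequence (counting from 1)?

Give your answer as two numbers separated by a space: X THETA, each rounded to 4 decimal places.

Initial: x=-5.0000 theta=-0.1000
After 1 (propagate distance d=35): x=-8.5000 theta=-0.1000
After 2 (thin lens f=28): x=-8.5000 theta=57/280 (≈0.2036)
Rounded to 4 decimal places: x = -8.5000, theta = 0.2036

Answer: -8.5000 0.2036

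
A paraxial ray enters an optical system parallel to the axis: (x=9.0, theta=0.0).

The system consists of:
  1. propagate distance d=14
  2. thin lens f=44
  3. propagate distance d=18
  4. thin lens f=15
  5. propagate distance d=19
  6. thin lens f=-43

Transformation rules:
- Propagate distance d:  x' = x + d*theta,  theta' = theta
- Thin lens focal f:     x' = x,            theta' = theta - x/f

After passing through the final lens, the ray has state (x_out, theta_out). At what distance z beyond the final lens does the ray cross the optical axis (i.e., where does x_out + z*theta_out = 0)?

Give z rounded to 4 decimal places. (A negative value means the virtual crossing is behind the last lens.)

Answer: -7.7728

Derivation:
Initial: x=9.0000 theta=0.0000
After 1 (propagate distance d=14): x=9.0000 theta=0.0000
After 2 (thin lens f=44): x=9.0000 theta=-9/44 (≈-0.2045)
After 3 (propagate distance d=18): x=117/22 (≈5.3182) theta=-9/44 (≈-0.2045)
After 4 (thin lens f=15): x=117/22 (≈5.3182) theta=-123/220 (≈-0.5591)
After 5 (propagate distance d=19): x=-1167/220 (≈-5.3045) theta=-123/220 (≈-0.5591)
After 6 (thin lens f=-43): x=-1167/220 (≈-5.3045) theta=-1614/2365 (≈-0.6825)
z_focus = -x_out/theta_out = -(-1167/220)/(-1614/2365) = -16727/2152 ≈ -7.7728
Rounded to 4 decimal places: z = -7.7728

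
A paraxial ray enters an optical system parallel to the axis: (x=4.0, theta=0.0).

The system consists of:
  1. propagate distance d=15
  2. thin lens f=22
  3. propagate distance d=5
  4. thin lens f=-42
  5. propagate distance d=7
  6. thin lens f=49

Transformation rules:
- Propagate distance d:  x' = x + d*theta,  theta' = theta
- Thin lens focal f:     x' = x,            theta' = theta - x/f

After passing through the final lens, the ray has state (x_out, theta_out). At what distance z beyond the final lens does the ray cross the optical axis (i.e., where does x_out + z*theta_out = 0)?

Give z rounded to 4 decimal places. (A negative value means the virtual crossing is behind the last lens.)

Initial: x=4.0000 theta=0.0000
After 1 (propagate distance d=15): x=4.0000 theta=0.0000
After 2 (thin lens f=22): x=4.0000 theta=-2/11 (≈-0.1818)
After 3 (propagate distance d=5): x=34/11 (≈3.0909) theta=-2/11 (≈-0.1818)
After 4 (thin lens f=-42): x=34/11 (≈3.0909) theta=-25/231 (≈-0.1082)
After 5 (propagate distance d=7): x=7/3 (≈2.3333) theta=-25/231 (≈-0.1082)
After 6 (thin lens f=49): x=7/3 (≈2.3333) theta=-12/77 (≈-0.1558)
z_focus = -x_out/theta_out = -(7/3)/(-12/77) = 539/36 ≈ 14.9722
Rounded to 4 decimal places: z = 14.9722

Answer: 14.9722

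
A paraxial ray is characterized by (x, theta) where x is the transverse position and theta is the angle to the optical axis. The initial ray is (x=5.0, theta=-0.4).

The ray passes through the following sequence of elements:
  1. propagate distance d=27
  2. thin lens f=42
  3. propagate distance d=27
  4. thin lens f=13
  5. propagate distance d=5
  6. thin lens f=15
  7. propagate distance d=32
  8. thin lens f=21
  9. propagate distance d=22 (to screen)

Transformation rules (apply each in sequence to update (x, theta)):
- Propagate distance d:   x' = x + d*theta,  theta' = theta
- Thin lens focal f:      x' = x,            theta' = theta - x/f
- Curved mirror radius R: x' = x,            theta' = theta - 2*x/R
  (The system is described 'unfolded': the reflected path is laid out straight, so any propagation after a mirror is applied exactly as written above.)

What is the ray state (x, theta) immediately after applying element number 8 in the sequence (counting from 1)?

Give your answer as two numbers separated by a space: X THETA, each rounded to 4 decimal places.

Answer: 33.7637 -0.2642

Derivation:
Initial: x=5.0000 theta=-0.4000
After 1 (propagate distance d=27): x=-5.8000 theta=-0.4000
After 2 (thin lens f=42): x=-5.8000 theta=-11/42 (≈-0.2619)
After 3 (propagate distance d=27): x=-901/70 (≈-12.8714) theta=-11/42 (≈-0.2619)
After 4 (thin lens f=13): x=-901/70 (≈-12.8714) theta=142/195 (≈0.7282)
After 5 (propagate distance d=5): x=-25199/2730 (≈-9.2304) theta=142/195 (≈0.7282)
After 6 (thin lens f=15): x=-25199/2730 (≈-9.2304) theta=55019/40950 (≈1.3436)
After 7 (propagate distance d=32): x=1382623/40950 (≈33.7637) theta=55019/40950 (≈1.3436)
After 8 (thin lens f=21): x=1382623/40950 (≈33.7637) theta=-113612/429975 (≈-0.2642)
Rounded to 4 decimal places: x = 33.7637, theta = -0.2642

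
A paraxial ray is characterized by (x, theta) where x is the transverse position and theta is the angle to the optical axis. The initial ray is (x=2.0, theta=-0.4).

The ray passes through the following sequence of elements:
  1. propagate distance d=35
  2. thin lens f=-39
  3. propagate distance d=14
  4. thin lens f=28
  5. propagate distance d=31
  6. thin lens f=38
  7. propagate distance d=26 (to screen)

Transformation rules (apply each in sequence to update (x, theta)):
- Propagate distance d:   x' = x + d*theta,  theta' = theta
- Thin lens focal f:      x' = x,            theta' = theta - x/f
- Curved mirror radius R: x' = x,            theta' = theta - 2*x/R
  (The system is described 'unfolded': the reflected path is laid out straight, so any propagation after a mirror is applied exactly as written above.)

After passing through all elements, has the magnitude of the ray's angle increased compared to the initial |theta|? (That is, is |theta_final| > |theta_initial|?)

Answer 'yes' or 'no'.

Answer: yes

Derivation:
Initial: x=2.0000 theta=-0.4000
After 1 (propagate distance d=35): x=-12.0000 theta=-0.4000
After 2 (thin lens f=-39): x=-12.0000 theta=-46/65 (≈-0.7077)
After 3 (propagate distance d=14): x=-1424/65 (≈-21.9077) theta=-46/65 (≈-0.7077)
After 4 (thin lens f=28): x=-1424/65 (≈-21.9077) theta=34/455 (≈0.0747)
After 5 (propagate distance d=31): x=-8914/455 (≈-19.5912) theta=34/455 (≈0.0747)
After 6 (thin lens f=38): x=-8914/455 (≈-19.5912) theta=729/1235 (≈0.5903)
After 7 (propagate distance d=26 (to screen)): x=-36688/8645 (≈-4.2438) theta=729/1235 (≈0.5903)
|theta_initial|=0.4000 |theta_final|=729/1235 (≈0.5903) -> increased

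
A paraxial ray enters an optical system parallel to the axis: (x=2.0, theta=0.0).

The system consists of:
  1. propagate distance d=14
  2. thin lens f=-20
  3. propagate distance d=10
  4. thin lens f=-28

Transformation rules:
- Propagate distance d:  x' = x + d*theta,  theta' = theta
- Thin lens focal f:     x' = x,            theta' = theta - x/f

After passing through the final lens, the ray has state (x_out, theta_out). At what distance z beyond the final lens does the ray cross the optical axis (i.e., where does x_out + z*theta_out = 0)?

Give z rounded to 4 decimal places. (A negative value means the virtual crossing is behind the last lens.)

Answer: -14.4828

Derivation:
Initial: x=2.0000 theta=0.0000
After 1 (propagate distance d=14): x=2.0000 theta=0.0000
After 2 (thin lens f=-20): x=2.0000 theta=0.1000
After 3 (propagate distance d=10): x=3.0000 theta=0.1000
After 4 (thin lens f=-28): x=3.0000 theta=29/140 (≈0.2071)
z_focus = -x_out/theta_out = -(3.0000)/(29/140) = -420/29 ≈ -14.4828
Rounded to 4 decimal places: z = -14.4828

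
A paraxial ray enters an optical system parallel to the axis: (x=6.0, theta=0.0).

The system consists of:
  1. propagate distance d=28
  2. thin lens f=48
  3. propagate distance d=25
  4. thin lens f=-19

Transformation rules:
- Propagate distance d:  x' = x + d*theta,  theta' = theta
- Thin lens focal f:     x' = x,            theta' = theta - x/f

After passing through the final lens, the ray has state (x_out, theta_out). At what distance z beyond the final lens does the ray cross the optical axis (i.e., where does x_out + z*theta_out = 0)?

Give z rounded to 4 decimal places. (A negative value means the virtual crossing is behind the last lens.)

Answer: -109.2500

Derivation:
Initial: x=6.0000 theta=0.0000
After 1 (propagate distance d=28): x=6.0000 theta=0.0000
After 2 (thin lens f=48): x=6.0000 theta=-0.1250
After 3 (propagate distance d=25): x=2.8750 theta=-0.1250
After 4 (thin lens f=-19): x=2.8750 theta=1/38 (≈0.0263)
z_focus = -x_out/theta_out = -(2.8750)/(1/38) = -109.2500
Rounded to 4 decimal places: z = -109.2500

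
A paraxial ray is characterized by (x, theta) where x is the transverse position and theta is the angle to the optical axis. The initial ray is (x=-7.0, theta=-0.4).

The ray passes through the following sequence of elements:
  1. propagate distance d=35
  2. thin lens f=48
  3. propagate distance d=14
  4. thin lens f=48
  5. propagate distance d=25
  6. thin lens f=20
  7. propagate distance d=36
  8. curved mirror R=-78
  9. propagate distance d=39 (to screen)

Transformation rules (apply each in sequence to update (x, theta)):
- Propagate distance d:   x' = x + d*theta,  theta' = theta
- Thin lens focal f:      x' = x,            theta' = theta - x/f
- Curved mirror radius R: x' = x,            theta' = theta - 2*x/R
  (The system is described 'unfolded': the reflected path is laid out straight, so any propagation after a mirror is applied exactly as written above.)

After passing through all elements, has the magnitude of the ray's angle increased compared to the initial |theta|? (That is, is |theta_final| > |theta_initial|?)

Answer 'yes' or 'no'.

Answer: yes

Derivation:
Initial: x=-7.0000 theta=-0.4000
After 1 (propagate distance d=35): x=-21.0000 theta=-0.4000
After 2 (thin lens f=48): x=-21.0000 theta=0.0375
After 3 (propagate distance d=14): x=-20.4750 theta=0.0375
After 4 (thin lens f=48): x=-20.4750 theta=297/640 (≈0.4641)
After 5 (propagate distance d=25): x=-5679/640 (≈-8.8734) theta=297/640 (≈0.4641)
After 6 (thin lens f=20): x=-5679/640 (≈-8.8734) theta=11619/12800 (≈0.9077)
After 7 (propagate distance d=36): x=23.8050 theta=11619/12800 (≈0.9077)
After 8 (curved mirror R=-78): x=23.8050 theta=50523/33280 (≈1.5181)
After 9 (propagate distance d=39 (to screen)): x=1062549/12800 (≈83.0116) theta=50523/33280 (≈1.5181)
|theta_initial|=0.4000 |theta_final|=50523/33280 (≈1.5181) -> increased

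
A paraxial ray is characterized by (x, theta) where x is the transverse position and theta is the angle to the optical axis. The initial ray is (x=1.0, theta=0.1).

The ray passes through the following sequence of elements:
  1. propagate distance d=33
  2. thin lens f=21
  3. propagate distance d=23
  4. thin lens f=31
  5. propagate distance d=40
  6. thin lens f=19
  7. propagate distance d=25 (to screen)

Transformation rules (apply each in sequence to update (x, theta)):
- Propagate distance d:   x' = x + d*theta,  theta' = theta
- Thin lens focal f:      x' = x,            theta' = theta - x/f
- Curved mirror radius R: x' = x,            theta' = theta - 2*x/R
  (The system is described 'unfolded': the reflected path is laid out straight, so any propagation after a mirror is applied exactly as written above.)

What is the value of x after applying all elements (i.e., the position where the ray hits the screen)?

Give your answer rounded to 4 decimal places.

Initial: x=1.0000 theta=0.1000
After 1 (propagate distance d=33): x=4.3000 theta=0.1000
After 2 (thin lens f=21): x=4.3000 theta=-11/105 (≈-0.1048)
After 3 (propagate distance d=23): x=397/210 (≈1.8905) theta=-11/105 (≈-0.1048)
After 4 (thin lens f=31): x=397/210 (≈1.8905) theta=-1079/6510 (≈-0.1657)
After 5 (propagate distance d=40): x=-30853/6510 (≈-4.7393) theta=-1079/6510 (≈-0.1657)
After 6 (thin lens f=19): x=-30853/6510 (≈-4.7393) theta=5176/61845 (≈0.0837)
After 7 (propagate distance d=25 (to screen)): x=-327407/123690 (≈-2.6470) theta=5176/61845 (≈0.0837)
Rounded to 4 decimal places: x = -2.6470

Answer: -2.6470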